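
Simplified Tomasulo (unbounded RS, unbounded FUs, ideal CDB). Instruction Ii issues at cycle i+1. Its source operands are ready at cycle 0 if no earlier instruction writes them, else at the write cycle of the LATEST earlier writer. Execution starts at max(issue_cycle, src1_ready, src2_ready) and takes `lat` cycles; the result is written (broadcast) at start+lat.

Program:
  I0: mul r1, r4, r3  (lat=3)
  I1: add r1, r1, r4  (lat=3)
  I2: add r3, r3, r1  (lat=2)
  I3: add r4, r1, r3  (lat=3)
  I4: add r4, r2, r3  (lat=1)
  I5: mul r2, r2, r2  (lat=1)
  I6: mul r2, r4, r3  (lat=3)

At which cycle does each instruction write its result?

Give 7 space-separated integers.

I0 mul r1: issue@1 deps=(None,None) exec_start@1 write@4
I1 add r1: issue@2 deps=(0,None) exec_start@4 write@7
I2 add r3: issue@3 deps=(None,1) exec_start@7 write@9
I3 add r4: issue@4 deps=(1,2) exec_start@9 write@12
I4 add r4: issue@5 deps=(None,2) exec_start@9 write@10
I5 mul r2: issue@6 deps=(None,None) exec_start@6 write@7
I6 mul r2: issue@7 deps=(4,2) exec_start@10 write@13

Answer: 4 7 9 12 10 7 13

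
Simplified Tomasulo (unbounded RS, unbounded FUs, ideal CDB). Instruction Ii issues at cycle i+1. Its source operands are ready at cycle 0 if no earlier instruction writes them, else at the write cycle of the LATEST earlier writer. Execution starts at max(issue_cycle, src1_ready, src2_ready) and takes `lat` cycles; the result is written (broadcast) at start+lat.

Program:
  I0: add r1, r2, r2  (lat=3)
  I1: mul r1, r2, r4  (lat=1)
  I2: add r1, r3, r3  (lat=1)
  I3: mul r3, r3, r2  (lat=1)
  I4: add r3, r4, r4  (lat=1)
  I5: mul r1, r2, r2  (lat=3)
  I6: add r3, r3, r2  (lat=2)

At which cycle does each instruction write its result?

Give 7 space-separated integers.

Answer: 4 3 4 5 6 9 9

Derivation:
I0 add r1: issue@1 deps=(None,None) exec_start@1 write@4
I1 mul r1: issue@2 deps=(None,None) exec_start@2 write@3
I2 add r1: issue@3 deps=(None,None) exec_start@3 write@4
I3 mul r3: issue@4 deps=(None,None) exec_start@4 write@5
I4 add r3: issue@5 deps=(None,None) exec_start@5 write@6
I5 mul r1: issue@6 deps=(None,None) exec_start@6 write@9
I6 add r3: issue@7 deps=(4,None) exec_start@7 write@9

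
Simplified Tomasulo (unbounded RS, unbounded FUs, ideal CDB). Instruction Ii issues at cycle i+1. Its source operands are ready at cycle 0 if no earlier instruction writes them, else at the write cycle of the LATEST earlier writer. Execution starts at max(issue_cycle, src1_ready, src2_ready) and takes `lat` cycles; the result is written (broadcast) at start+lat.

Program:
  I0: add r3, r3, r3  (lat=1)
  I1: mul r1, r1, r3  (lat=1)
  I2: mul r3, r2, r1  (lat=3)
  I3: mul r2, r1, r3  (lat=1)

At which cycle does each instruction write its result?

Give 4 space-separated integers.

I0 add r3: issue@1 deps=(None,None) exec_start@1 write@2
I1 mul r1: issue@2 deps=(None,0) exec_start@2 write@3
I2 mul r3: issue@3 deps=(None,1) exec_start@3 write@6
I3 mul r2: issue@4 deps=(1,2) exec_start@6 write@7

Answer: 2 3 6 7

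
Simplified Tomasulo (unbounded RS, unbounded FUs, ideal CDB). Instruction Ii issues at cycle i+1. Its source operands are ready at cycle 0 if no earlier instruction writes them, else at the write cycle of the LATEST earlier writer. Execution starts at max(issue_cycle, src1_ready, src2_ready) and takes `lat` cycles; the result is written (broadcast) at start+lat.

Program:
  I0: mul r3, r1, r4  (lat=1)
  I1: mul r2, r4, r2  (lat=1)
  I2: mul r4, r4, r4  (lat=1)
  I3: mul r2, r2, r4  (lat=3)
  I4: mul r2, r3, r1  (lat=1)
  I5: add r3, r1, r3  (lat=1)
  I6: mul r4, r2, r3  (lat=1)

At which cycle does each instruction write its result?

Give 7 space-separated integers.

I0 mul r3: issue@1 deps=(None,None) exec_start@1 write@2
I1 mul r2: issue@2 deps=(None,None) exec_start@2 write@3
I2 mul r4: issue@3 deps=(None,None) exec_start@3 write@4
I3 mul r2: issue@4 deps=(1,2) exec_start@4 write@7
I4 mul r2: issue@5 deps=(0,None) exec_start@5 write@6
I5 add r3: issue@6 deps=(None,0) exec_start@6 write@7
I6 mul r4: issue@7 deps=(4,5) exec_start@7 write@8

Answer: 2 3 4 7 6 7 8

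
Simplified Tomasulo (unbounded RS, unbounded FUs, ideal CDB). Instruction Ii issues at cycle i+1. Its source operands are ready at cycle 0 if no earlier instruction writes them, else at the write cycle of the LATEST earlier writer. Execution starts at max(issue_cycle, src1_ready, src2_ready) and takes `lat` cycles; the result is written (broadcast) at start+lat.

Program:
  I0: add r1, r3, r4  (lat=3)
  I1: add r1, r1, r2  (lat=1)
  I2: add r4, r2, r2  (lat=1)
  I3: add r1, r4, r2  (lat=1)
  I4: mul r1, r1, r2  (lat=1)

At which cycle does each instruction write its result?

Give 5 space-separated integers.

I0 add r1: issue@1 deps=(None,None) exec_start@1 write@4
I1 add r1: issue@2 deps=(0,None) exec_start@4 write@5
I2 add r4: issue@3 deps=(None,None) exec_start@3 write@4
I3 add r1: issue@4 deps=(2,None) exec_start@4 write@5
I4 mul r1: issue@5 deps=(3,None) exec_start@5 write@6

Answer: 4 5 4 5 6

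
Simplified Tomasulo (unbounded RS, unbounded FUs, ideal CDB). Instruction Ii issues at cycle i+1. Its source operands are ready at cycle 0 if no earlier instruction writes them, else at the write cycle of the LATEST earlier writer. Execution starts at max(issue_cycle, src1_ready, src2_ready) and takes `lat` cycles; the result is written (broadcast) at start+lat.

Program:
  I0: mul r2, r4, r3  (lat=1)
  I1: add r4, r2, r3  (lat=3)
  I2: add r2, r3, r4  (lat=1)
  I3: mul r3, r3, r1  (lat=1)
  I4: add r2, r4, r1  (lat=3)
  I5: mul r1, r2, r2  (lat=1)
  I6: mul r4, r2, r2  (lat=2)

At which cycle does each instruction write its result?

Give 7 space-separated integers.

I0 mul r2: issue@1 deps=(None,None) exec_start@1 write@2
I1 add r4: issue@2 deps=(0,None) exec_start@2 write@5
I2 add r2: issue@3 deps=(None,1) exec_start@5 write@6
I3 mul r3: issue@4 deps=(None,None) exec_start@4 write@5
I4 add r2: issue@5 deps=(1,None) exec_start@5 write@8
I5 mul r1: issue@6 deps=(4,4) exec_start@8 write@9
I6 mul r4: issue@7 deps=(4,4) exec_start@8 write@10

Answer: 2 5 6 5 8 9 10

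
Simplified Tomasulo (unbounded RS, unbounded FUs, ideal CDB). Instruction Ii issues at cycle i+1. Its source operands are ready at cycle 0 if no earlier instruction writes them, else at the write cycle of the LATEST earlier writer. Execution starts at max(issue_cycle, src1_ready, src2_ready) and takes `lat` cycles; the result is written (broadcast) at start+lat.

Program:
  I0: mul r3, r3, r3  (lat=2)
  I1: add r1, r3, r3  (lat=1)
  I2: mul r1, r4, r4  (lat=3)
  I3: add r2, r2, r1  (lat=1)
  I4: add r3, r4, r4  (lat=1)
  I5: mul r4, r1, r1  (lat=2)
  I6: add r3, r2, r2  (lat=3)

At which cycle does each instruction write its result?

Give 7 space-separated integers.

Answer: 3 4 6 7 6 8 10

Derivation:
I0 mul r3: issue@1 deps=(None,None) exec_start@1 write@3
I1 add r1: issue@2 deps=(0,0) exec_start@3 write@4
I2 mul r1: issue@3 deps=(None,None) exec_start@3 write@6
I3 add r2: issue@4 deps=(None,2) exec_start@6 write@7
I4 add r3: issue@5 deps=(None,None) exec_start@5 write@6
I5 mul r4: issue@6 deps=(2,2) exec_start@6 write@8
I6 add r3: issue@7 deps=(3,3) exec_start@7 write@10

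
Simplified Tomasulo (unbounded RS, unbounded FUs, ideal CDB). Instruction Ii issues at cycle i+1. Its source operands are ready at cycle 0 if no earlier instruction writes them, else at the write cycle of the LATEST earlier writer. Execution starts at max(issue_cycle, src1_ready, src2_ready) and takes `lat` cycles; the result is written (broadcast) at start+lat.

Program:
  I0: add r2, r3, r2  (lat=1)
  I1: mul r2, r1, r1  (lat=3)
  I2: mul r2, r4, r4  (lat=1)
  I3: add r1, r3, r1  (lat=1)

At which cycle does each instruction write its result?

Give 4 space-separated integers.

Answer: 2 5 4 5

Derivation:
I0 add r2: issue@1 deps=(None,None) exec_start@1 write@2
I1 mul r2: issue@2 deps=(None,None) exec_start@2 write@5
I2 mul r2: issue@3 deps=(None,None) exec_start@3 write@4
I3 add r1: issue@4 deps=(None,None) exec_start@4 write@5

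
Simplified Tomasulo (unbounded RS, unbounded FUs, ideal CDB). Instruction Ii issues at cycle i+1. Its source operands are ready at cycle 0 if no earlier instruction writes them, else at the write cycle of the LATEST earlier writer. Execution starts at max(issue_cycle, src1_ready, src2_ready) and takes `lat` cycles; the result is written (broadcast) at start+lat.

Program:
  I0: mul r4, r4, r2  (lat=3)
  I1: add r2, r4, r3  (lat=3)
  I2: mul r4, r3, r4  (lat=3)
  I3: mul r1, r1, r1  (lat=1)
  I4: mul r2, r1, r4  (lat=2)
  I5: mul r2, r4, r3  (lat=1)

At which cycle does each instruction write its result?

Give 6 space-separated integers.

I0 mul r4: issue@1 deps=(None,None) exec_start@1 write@4
I1 add r2: issue@2 deps=(0,None) exec_start@4 write@7
I2 mul r4: issue@3 deps=(None,0) exec_start@4 write@7
I3 mul r1: issue@4 deps=(None,None) exec_start@4 write@5
I4 mul r2: issue@5 deps=(3,2) exec_start@7 write@9
I5 mul r2: issue@6 deps=(2,None) exec_start@7 write@8

Answer: 4 7 7 5 9 8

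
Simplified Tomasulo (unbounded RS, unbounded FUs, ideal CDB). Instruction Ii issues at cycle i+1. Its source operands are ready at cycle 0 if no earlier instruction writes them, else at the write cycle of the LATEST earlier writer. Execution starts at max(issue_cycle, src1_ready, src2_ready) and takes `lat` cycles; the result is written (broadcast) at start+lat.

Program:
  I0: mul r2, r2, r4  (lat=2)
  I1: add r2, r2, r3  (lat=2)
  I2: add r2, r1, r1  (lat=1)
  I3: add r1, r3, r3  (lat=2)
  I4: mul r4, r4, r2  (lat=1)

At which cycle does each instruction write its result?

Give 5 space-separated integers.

I0 mul r2: issue@1 deps=(None,None) exec_start@1 write@3
I1 add r2: issue@2 deps=(0,None) exec_start@3 write@5
I2 add r2: issue@3 deps=(None,None) exec_start@3 write@4
I3 add r1: issue@4 deps=(None,None) exec_start@4 write@6
I4 mul r4: issue@5 deps=(None,2) exec_start@5 write@6

Answer: 3 5 4 6 6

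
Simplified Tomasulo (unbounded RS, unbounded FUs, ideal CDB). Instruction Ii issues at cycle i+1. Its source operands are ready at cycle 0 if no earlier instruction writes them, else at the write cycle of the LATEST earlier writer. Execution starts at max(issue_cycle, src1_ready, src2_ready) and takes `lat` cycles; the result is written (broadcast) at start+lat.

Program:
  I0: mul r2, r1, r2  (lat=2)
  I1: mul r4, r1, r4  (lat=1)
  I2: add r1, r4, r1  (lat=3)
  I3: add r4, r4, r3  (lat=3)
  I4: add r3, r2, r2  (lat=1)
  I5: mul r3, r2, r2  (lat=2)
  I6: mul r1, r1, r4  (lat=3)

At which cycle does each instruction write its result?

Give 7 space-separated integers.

I0 mul r2: issue@1 deps=(None,None) exec_start@1 write@3
I1 mul r4: issue@2 deps=(None,None) exec_start@2 write@3
I2 add r1: issue@3 deps=(1,None) exec_start@3 write@6
I3 add r4: issue@4 deps=(1,None) exec_start@4 write@7
I4 add r3: issue@5 deps=(0,0) exec_start@5 write@6
I5 mul r3: issue@6 deps=(0,0) exec_start@6 write@8
I6 mul r1: issue@7 deps=(2,3) exec_start@7 write@10

Answer: 3 3 6 7 6 8 10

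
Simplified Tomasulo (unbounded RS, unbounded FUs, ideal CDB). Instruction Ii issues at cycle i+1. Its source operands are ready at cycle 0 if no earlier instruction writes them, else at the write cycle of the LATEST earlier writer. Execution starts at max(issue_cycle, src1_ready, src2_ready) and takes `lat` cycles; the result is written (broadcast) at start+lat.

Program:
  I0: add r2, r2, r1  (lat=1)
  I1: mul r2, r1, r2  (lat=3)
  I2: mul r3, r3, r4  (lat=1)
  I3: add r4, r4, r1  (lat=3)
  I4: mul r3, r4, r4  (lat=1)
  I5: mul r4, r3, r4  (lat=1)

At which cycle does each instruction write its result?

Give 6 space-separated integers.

I0 add r2: issue@1 deps=(None,None) exec_start@1 write@2
I1 mul r2: issue@2 deps=(None,0) exec_start@2 write@5
I2 mul r3: issue@3 deps=(None,None) exec_start@3 write@4
I3 add r4: issue@4 deps=(None,None) exec_start@4 write@7
I4 mul r3: issue@5 deps=(3,3) exec_start@7 write@8
I5 mul r4: issue@6 deps=(4,3) exec_start@8 write@9

Answer: 2 5 4 7 8 9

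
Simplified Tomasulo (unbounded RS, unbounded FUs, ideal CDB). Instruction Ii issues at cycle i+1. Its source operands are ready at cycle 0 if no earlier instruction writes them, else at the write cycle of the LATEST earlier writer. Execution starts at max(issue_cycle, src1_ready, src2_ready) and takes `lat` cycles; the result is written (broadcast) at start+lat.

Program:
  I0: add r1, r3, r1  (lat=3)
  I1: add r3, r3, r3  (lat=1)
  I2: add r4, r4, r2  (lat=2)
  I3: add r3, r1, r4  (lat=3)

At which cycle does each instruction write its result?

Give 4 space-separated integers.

Answer: 4 3 5 8

Derivation:
I0 add r1: issue@1 deps=(None,None) exec_start@1 write@4
I1 add r3: issue@2 deps=(None,None) exec_start@2 write@3
I2 add r4: issue@3 deps=(None,None) exec_start@3 write@5
I3 add r3: issue@4 deps=(0,2) exec_start@5 write@8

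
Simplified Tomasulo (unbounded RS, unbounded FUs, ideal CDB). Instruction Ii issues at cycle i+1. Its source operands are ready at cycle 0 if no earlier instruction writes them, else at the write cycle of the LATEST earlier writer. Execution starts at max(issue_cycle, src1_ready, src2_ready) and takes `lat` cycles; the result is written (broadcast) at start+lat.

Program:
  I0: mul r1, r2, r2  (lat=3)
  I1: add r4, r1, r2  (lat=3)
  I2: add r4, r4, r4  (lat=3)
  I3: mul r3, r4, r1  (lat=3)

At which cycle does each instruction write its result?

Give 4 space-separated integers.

Answer: 4 7 10 13

Derivation:
I0 mul r1: issue@1 deps=(None,None) exec_start@1 write@4
I1 add r4: issue@2 deps=(0,None) exec_start@4 write@7
I2 add r4: issue@3 deps=(1,1) exec_start@7 write@10
I3 mul r3: issue@4 deps=(2,0) exec_start@10 write@13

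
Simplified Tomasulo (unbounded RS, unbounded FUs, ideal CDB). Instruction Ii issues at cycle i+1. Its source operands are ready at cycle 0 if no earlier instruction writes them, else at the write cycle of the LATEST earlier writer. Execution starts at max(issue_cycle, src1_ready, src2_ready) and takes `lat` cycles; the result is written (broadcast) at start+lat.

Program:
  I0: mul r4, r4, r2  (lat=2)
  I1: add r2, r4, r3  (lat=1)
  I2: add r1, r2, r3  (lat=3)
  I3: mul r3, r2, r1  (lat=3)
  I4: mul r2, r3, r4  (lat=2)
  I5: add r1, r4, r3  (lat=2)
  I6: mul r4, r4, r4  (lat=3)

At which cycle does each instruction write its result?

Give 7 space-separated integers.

Answer: 3 4 7 10 12 12 10

Derivation:
I0 mul r4: issue@1 deps=(None,None) exec_start@1 write@3
I1 add r2: issue@2 deps=(0,None) exec_start@3 write@4
I2 add r1: issue@3 deps=(1,None) exec_start@4 write@7
I3 mul r3: issue@4 deps=(1,2) exec_start@7 write@10
I4 mul r2: issue@5 deps=(3,0) exec_start@10 write@12
I5 add r1: issue@6 deps=(0,3) exec_start@10 write@12
I6 mul r4: issue@7 deps=(0,0) exec_start@7 write@10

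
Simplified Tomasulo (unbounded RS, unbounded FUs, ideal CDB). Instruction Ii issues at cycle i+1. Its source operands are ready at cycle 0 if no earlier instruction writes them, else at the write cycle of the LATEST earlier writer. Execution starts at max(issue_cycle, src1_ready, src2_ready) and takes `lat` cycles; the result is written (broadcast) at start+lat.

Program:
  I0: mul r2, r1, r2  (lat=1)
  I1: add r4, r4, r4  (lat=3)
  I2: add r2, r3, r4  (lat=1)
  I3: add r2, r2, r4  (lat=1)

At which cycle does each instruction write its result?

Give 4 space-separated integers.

Answer: 2 5 6 7

Derivation:
I0 mul r2: issue@1 deps=(None,None) exec_start@1 write@2
I1 add r4: issue@2 deps=(None,None) exec_start@2 write@5
I2 add r2: issue@3 deps=(None,1) exec_start@5 write@6
I3 add r2: issue@4 deps=(2,1) exec_start@6 write@7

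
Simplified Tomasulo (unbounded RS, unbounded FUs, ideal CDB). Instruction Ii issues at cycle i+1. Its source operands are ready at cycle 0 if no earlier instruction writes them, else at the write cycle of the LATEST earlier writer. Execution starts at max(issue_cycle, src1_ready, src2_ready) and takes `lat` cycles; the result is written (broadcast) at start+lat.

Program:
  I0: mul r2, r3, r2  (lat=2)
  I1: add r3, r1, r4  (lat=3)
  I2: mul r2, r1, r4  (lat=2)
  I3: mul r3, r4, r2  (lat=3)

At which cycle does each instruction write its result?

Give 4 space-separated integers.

Answer: 3 5 5 8

Derivation:
I0 mul r2: issue@1 deps=(None,None) exec_start@1 write@3
I1 add r3: issue@2 deps=(None,None) exec_start@2 write@5
I2 mul r2: issue@3 deps=(None,None) exec_start@3 write@5
I3 mul r3: issue@4 deps=(None,2) exec_start@5 write@8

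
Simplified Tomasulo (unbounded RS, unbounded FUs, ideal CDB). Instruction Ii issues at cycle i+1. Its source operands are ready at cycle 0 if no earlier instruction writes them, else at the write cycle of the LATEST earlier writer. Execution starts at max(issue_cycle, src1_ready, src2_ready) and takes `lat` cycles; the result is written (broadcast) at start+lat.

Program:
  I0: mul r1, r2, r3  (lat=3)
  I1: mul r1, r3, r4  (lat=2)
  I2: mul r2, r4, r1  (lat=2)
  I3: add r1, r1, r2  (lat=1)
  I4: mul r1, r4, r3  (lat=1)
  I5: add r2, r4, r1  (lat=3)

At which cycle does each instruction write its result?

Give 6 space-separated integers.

I0 mul r1: issue@1 deps=(None,None) exec_start@1 write@4
I1 mul r1: issue@2 deps=(None,None) exec_start@2 write@4
I2 mul r2: issue@3 deps=(None,1) exec_start@4 write@6
I3 add r1: issue@4 deps=(1,2) exec_start@6 write@7
I4 mul r1: issue@5 deps=(None,None) exec_start@5 write@6
I5 add r2: issue@6 deps=(None,4) exec_start@6 write@9

Answer: 4 4 6 7 6 9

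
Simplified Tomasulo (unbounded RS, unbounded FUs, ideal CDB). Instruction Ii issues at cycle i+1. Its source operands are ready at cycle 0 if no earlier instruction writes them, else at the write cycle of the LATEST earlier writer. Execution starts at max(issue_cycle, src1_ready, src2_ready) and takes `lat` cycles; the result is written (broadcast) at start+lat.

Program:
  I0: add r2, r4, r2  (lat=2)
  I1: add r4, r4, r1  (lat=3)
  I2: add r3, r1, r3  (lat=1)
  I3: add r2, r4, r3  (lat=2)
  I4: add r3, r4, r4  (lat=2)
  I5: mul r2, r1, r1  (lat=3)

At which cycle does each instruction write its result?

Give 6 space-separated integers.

I0 add r2: issue@1 deps=(None,None) exec_start@1 write@3
I1 add r4: issue@2 deps=(None,None) exec_start@2 write@5
I2 add r3: issue@3 deps=(None,None) exec_start@3 write@4
I3 add r2: issue@4 deps=(1,2) exec_start@5 write@7
I4 add r3: issue@5 deps=(1,1) exec_start@5 write@7
I5 mul r2: issue@6 deps=(None,None) exec_start@6 write@9

Answer: 3 5 4 7 7 9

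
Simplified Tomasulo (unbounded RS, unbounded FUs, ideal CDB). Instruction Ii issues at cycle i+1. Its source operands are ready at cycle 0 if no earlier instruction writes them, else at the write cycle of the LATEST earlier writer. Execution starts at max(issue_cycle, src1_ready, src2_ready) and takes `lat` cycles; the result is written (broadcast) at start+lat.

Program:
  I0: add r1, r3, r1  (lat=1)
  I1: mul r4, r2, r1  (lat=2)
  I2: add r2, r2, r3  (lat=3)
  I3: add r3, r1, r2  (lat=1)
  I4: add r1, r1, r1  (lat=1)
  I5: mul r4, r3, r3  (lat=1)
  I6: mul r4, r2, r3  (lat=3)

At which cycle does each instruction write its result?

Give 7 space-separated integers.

Answer: 2 4 6 7 6 8 10

Derivation:
I0 add r1: issue@1 deps=(None,None) exec_start@1 write@2
I1 mul r4: issue@2 deps=(None,0) exec_start@2 write@4
I2 add r2: issue@3 deps=(None,None) exec_start@3 write@6
I3 add r3: issue@4 deps=(0,2) exec_start@6 write@7
I4 add r1: issue@5 deps=(0,0) exec_start@5 write@6
I5 mul r4: issue@6 deps=(3,3) exec_start@7 write@8
I6 mul r4: issue@7 deps=(2,3) exec_start@7 write@10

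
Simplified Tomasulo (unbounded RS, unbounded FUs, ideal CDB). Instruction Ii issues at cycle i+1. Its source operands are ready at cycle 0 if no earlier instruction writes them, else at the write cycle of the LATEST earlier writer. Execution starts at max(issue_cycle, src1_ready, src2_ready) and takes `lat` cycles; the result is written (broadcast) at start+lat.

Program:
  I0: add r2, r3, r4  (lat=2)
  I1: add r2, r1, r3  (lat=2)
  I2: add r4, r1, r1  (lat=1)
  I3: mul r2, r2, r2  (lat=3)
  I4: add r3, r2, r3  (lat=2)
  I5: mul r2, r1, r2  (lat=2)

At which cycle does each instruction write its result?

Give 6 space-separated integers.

Answer: 3 4 4 7 9 9

Derivation:
I0 add r2: issue@1 deps=(None,None) exec_start@1 write@3
I1 add r2: issue@2 deps=(None,None) exec_start@2 write@4
I2 add r4: issue@3 deps=(None,None) exec_start@3 write@4
I3 mul r2: issue@4 deps=(1,1) exec_start@4 write@7
I4 add r3: issue@5 deps=(3,None) exec_start@7 write@9
I5 mul r2: issue@6 deps=(None,3) exec_start@7 write@9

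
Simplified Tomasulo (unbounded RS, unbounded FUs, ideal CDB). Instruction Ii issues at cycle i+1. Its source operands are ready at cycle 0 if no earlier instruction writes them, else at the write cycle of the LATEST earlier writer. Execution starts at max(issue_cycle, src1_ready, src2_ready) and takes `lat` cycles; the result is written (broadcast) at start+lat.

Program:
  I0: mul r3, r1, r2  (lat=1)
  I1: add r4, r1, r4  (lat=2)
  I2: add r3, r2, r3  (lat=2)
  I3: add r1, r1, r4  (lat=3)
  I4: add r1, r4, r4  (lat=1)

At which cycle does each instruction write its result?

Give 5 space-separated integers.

I0 mul r3: issue@1 deps=(None,None) exec_start@1 write@2
I1 add r4: issue@2 deps=(None,None) exec_start@2 write@4
I2 add r3: issue@3 deps=(None,0) exec_start@3 write@5
I3 add r1: issue@4 deps=(None,1) exec_start@4 write@7
I4 add r1: issue@5 deps=(1,1) exec_start@5 write@6

Answer: 2 4 5 7 6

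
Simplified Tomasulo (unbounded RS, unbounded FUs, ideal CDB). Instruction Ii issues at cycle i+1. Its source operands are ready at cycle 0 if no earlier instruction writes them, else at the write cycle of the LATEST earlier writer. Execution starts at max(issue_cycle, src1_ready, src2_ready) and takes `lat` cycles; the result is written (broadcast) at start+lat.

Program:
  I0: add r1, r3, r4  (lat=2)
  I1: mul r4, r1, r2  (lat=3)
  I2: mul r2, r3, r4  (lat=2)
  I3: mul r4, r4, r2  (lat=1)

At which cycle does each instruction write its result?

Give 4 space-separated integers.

I0 add r1: issue@1 deps=(None,None) exec_start@1 write@3
I1 mul r4: issue@2 deps=(0,None) exec_start@3 write@6
I2 mul r2: issue@3 deps=(None,1) exec_start@6 write@8
I3 mul r4: issue@4 deps=(1,2) exec_start@8 write@9

Answer: 3 6 8 9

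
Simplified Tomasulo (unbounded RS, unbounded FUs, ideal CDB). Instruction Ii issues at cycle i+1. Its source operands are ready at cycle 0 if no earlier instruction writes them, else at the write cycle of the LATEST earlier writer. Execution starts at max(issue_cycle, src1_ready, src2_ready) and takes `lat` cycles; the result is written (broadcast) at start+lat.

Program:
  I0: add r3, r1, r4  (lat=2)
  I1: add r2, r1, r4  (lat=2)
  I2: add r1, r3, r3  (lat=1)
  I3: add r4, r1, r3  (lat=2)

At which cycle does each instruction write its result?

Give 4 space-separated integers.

Answer: 3 4 4 6

Derivation:
I0 add r3: issue@1 deps=(None,None) exec_start@1 write@3
I1 add r2: issue@2 deps=(None,None) exec_start@2 write@4
I2 add r1: issue@3 deps=(0,0) exec_start@3 write@4
I3 add r4: issue@4 deps=(2,0) exec_start@4 write@6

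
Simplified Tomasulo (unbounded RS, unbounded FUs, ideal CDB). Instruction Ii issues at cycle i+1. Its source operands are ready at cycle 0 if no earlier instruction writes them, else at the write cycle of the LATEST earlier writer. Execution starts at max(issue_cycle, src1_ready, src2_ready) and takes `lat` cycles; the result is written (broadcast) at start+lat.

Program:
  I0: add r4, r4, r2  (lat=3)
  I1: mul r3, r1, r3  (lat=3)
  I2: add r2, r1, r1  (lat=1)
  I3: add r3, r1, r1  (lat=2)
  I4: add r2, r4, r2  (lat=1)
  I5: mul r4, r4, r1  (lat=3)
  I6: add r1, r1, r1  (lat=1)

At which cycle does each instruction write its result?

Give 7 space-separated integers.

I0 add r4: issue@1 deps=(None,None) exec_start@1 write@4
I1 mul r3: issue@2 deps=(None,None) exec_start@2 write@5
I2 add r2: issue@3 deps=(None,None) exec_start@3 write@4
I3 add r3: issue@4 deps=(None,None) exec_start@4 write@6
I4 add r2: issue@5 deps=(0,2) exec_start@5 write@6
I5 mul r4: issue@6 deps=(0,None) exec_start@6 write@9
I6 add r1: issue@7 deps=(None,None) exec_start@7 write@8

Answer: 4 5 4 6 6 9 8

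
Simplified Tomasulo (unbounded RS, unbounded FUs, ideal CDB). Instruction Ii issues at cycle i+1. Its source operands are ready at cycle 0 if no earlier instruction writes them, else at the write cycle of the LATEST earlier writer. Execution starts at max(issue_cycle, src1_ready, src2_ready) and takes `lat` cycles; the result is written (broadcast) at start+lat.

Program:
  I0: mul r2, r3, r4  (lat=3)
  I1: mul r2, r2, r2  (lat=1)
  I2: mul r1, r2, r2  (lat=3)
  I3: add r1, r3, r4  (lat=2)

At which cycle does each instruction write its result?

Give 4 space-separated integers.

Answer: 4 5 8 6

Derivation:
I0 mul r2: issue@1 deps=(None,None) exec_start@1 write@4
I1 mul r2: issue@2 deps=(0,0) exec_start@4 write@5
I2 mul r1: issue@3 deps=(1,1) exec_start@5 write@8
I3 add r1: issue@4 deps=(None,None) exec_start@4 write@6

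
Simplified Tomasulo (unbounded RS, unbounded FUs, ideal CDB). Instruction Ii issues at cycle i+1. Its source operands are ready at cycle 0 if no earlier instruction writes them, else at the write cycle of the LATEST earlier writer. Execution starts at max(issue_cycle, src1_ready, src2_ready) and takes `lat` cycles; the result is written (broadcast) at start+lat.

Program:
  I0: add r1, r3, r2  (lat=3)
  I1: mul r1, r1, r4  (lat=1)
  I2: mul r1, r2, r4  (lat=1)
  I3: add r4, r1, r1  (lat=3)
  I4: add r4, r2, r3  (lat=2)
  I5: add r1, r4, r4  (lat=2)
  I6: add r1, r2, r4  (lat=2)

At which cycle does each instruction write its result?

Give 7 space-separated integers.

I0 add r1: issue@1 deps=(None,None) exec_start@1 write@4
I1 mul r1: issue@2 deps=(0,None) exec_start@4 write@5
I2 mul r1: issue@3 deps=(None,None) exec_start@3 write@4
I3 add r4: issue@4 deps=(2,2) exec_start@4 write@7
I4 add r4: issue@5 deps=(None,None) exec_start@5 write@7
I5 add r1: issue@6 deps=(4,4) exec_start@7 write@9
I6 add r1: issue@7 deps=(None,4) exec_start@7 write@9

Answer: 4 5 4 7 7 9 9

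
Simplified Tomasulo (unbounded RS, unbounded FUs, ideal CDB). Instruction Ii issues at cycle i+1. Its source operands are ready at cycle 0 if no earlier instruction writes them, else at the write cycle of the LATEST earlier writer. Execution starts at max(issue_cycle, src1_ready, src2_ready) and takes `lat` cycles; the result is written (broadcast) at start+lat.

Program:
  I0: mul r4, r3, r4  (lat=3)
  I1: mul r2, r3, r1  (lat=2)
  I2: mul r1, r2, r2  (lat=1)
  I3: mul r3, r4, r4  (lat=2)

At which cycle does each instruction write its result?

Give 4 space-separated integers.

I0 mul r4: issue@1 deps=(None,None) exec_start@1 write@4
I1 mul r2: issue@2 deps=(None,None) exec_start@2 write@4
I2 mul r1: issue@3 deps=(1,1) exec_start@4 write@5
I3 mul r3: issue@4 deps=(0,0) exec_start@4 write@6

Answer: 4 4 5 6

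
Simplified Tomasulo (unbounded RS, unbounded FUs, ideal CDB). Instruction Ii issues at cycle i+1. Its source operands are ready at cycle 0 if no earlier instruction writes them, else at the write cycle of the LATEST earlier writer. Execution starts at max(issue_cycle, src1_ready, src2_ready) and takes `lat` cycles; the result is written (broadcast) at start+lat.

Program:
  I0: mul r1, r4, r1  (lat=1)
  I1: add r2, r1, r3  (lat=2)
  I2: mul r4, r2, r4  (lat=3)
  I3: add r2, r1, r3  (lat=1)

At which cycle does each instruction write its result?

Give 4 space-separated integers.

I0 mul r1: issue@1 deps=(None,None) exec_start@1 write@2
I1 add r2: issue@2 deps=(0,None) exec_start@2 write@4
I2 mul r4: issue@3 deps=(1,None) exec_start@4 write@7
I3 add r2: issue@4 deps=(0,None) exec_start@4 write@5

Answer: 2 4 7 5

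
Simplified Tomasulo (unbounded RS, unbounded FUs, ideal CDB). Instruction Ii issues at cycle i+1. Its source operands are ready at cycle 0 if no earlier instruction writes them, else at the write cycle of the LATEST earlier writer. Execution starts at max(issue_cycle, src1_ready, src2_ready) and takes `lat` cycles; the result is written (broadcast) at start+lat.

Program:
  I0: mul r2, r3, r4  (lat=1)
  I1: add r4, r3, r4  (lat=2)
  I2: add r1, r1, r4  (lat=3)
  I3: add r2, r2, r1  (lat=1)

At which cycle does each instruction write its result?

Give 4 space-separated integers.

Answer: 2 4 7 8

Derivation:
I0 mul r2: issue@1 deps=(None,None) exec_start@1 write@2
I1 add r4: issue@2 deps=(None,None) exec_start@2 write@4
I2 add r1: issue@3 deps=(None,1) exec_start@4 write@7
I3 add r2: issue@4 deps=(0,2) exec_start@7 write@8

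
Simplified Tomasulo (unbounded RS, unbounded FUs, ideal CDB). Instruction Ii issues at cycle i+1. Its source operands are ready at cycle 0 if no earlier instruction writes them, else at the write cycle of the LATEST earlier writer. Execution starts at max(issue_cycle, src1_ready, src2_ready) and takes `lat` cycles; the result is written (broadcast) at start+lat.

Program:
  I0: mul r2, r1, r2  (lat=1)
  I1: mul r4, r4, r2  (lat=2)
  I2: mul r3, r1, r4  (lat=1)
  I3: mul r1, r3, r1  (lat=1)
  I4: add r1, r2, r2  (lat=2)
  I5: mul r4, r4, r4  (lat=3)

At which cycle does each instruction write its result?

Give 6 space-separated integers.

Answer: 2 4 5 6 7 9

Derivation:
I0 mul r2: issue@1 deps=(None,None) exec_start@1 write@2
I1 mul r4: issue@2 deps=(None,0) exec_start@2 write@4
I2 mul r3: issue@3 deps=(None,1) exec_start@4 write@5
I3 mul r1: issue@4 deps=(2,None) exec_start@5 write@6
I4 add r1: issue@5 deps=(0,0) exec_start@5 write@7
I5 mul r4: issue@6 deps=(1,1) exec_start@6 write@9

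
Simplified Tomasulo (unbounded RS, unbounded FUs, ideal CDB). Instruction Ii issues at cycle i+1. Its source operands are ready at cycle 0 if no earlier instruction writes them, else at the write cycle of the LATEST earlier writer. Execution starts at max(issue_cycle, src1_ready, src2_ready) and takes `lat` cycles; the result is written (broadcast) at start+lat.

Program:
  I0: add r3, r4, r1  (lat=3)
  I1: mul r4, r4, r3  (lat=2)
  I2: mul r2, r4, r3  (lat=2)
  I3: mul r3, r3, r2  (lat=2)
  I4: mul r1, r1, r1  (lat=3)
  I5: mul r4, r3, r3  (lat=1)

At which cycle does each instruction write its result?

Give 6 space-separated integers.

Answer: 4 6 8 10 8 11

Derivation:
I0 add r3: issue@1 deps=(None,None) exec_start@1 write@4
I1 mul r4: issue@2 deps=(None,0) exec_start@4 write@6
I2 mul r2: issue@3 deps=(1,0) exec_start@6 write@8
I3 mul r3: issue@4 deps=(0,2) exec_start@8 write@10
I4 mul r1: issue@5 deps=(None,None) exec_start@5 write@8
I5 mul r4: issue@6 deps=(3,3) exec_start@10 write@11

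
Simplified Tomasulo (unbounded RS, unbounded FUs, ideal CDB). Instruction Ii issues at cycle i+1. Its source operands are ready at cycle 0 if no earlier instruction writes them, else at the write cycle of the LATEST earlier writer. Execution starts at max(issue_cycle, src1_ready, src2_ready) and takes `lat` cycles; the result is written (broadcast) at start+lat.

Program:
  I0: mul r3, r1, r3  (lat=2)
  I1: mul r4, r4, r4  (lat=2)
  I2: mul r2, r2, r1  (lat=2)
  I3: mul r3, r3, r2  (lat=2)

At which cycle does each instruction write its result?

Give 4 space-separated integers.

I0 mul r3: issue@1 deps=(None,None) exec_start@1 write@3
I1 mul r4: issue@2 deps=(None,None) exec_start@2 write@4
I2 mul r2: issue@3 deps=(None,None) exec_start@3 write@5
I3 mul r3: issue@4 deps=(0,2) exec_start@5 write@7

Answer: 3 4 5 7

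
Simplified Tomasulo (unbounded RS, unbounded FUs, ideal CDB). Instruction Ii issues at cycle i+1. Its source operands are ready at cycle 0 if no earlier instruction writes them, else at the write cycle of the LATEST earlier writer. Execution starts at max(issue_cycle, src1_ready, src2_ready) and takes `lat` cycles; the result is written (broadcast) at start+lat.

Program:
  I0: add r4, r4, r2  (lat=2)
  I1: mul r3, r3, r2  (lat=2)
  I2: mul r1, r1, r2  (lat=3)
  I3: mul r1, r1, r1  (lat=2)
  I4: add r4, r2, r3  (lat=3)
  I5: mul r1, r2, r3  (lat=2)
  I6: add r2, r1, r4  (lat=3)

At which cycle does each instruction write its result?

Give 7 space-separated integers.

Answer: 3 4 6 8 8 8 11

Derivation:
I0 add r4: issue@1 deps=(None,None) exec_start@1 write@3
I1 mul r3: issue@2 deps=(None,None) exec_start@2 write@4
I2 mul r1: issue@3 deps=(None,None) exec_start@3 write@6
I3 mul r1: issue@4 deps=(2,2) exec_start@6 write@8
I4 add r4: issue@5 deps=(None,1) exec_start@5 write@8
I5 mul r1: issue@6 deps=(None,1) exec_start@6 write@8
I6 add r2: issue@7 deps=(5,4) exec_start@8 write@11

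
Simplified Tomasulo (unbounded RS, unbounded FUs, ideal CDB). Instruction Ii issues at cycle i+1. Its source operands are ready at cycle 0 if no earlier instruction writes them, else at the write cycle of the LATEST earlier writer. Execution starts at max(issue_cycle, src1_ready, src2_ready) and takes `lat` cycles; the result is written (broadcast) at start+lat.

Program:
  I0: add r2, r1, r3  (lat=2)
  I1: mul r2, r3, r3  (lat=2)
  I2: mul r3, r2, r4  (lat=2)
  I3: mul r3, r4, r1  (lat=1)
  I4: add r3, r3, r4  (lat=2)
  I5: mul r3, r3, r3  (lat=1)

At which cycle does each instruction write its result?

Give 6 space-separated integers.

I0 add r2: issue@1 deps=(None,None) exec_start@1 write@3
I1 mul r2: issue@2 deps=(None,None) exec_start@2 write@4
I2 mul r3: issue@3 deps=(1,None) exec_start@4 write@6
I3 mul r3: issue@4 deps=(None,None) exec_start@4 write@5
I4 add r3: issue@5 deps=(3,None) exec_start@5 write@7
I5 mul r3: issue@6 deps=(4,4) exec_start@7 write@8

Answer: 3 4 6 5 7 8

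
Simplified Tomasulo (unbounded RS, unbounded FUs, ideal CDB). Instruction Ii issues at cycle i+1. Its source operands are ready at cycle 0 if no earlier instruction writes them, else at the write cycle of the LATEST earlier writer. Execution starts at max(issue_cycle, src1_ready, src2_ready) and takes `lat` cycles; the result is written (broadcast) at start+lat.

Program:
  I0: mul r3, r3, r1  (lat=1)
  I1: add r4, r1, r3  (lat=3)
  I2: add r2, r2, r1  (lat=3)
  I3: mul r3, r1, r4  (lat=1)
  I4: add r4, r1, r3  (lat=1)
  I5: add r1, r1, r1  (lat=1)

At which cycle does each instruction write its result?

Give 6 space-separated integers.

I0 mul r3: issue@1 deps=(None,None) exec_start@1 write@2
I1 add r4: issue@2 deps=(None,0) exec_start@2 write@5
I2 add r2: issue@3 deps=(None,None) exec_start@3 write@6
I3 mul r3: issue@4 deps=(None,1) exec_start@5 write@6
I4 add r4: issue@5 deps=(None,3) exec_start@6 write@7
I5 add r1: issue@6 deps=(None,None) exec_start@6 write@7

Answer: 2 5 6 6 7 7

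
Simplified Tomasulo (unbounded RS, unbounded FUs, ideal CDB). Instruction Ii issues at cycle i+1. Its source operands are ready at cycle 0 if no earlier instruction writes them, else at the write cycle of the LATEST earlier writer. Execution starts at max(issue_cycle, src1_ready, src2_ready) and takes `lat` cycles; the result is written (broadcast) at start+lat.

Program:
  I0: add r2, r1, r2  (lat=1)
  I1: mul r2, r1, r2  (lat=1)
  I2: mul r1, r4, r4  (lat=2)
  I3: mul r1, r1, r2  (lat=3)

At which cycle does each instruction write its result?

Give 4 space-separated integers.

Answer: 2 3 5 8

Derivation:
I0 add r2: issue@1 deps=(None,None) exec_start@1 write@2
I1 mul r2: issue@2 deps=(None,0) exec_start@2 write@3
I2 mul r1: issue@3 deps=(None,None) exec_start@3 write@5
I3 mul r1: issue@4 deps=(2,1) exec_start@5 write@8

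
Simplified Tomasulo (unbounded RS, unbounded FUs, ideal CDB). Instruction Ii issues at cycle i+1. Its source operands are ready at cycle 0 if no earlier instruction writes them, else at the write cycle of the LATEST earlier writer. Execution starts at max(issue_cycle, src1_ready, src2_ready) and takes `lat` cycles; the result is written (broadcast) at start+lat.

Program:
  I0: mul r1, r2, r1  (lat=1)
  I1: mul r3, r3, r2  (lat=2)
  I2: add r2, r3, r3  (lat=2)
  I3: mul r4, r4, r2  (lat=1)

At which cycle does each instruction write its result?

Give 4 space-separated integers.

I0 mul r1: issue@1 deps=(None,None) exec_start@1 write@2
I1 mul r3: issue@2 deps=(None,None) exec_start@2 write@4
I2 add r2: issue@3 deps=(1,1) exec_start@4 write@6
I3 mul r4: issue@4 deps=(None,2) exec_start@6 write@7

Answer: 2 4 6 7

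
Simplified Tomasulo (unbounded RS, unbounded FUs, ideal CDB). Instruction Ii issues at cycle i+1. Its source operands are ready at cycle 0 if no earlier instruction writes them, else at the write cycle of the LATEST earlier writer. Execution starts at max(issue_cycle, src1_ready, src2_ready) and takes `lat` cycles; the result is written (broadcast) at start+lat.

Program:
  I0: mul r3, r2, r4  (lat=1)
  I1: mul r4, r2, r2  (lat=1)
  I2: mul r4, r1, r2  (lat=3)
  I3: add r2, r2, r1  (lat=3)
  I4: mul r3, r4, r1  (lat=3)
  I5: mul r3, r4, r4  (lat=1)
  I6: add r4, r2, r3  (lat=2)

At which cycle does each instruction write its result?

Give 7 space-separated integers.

I0 mul r3: issue@1 deps=(None,None) exec_start@1 write@2
I1 mul r4: issue@2 deps=(None,None) exec_start@2 write@3
I2 mul r4: issue@3 deps=(None,None) exec_start@3 write@6
I3 add r2: issue@4 deps=(None,None) exec_start@4 write@7
I4 mul r3: issue@5 deps=(2,None) exec_start@6 write@9
I5 mul r3: issue@6 deps=(2,2) exec_start@6 write@7
I6 add r4: issue@7 deps=(3,5) exec_start@7 write@9

Answer: 2 3 6 7 9 7 9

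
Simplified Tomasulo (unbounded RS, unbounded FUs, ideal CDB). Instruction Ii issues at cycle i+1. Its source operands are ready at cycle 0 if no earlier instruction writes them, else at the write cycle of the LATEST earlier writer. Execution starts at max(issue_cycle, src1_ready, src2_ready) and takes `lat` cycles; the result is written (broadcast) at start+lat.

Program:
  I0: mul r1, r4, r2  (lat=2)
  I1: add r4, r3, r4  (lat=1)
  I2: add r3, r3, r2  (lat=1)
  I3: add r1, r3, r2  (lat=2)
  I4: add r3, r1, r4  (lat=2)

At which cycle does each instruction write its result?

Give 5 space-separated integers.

Answer: 3 3 4 6 8

Derivation:
I0 mul r1: issue@1 deps=(None,None) exec_start@1 write@3
I1 add r4: issue@2 deps=(None,None) exec_start@2 write@3
I2 add r3: issue@3 deps=(None,None) exec_start@3 write@4
I3 add r1: issue@4 deps=(2,None) exec_start@4 write@6
I4 add r3: issue@5 deps=(3,1) exec_start@6 write@8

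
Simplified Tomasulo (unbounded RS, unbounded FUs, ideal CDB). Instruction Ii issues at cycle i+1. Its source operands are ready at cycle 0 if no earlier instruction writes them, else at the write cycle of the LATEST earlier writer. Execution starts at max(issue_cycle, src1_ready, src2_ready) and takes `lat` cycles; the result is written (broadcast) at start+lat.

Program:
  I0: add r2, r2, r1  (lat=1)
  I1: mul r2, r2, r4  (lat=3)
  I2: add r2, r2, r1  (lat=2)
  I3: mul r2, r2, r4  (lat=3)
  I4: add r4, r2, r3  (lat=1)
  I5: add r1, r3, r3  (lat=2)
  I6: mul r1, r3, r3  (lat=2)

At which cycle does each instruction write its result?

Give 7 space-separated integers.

I0 add r2: issue@1 deps=(None,None) exec_start@1 write@2
I1 mul r2: issue@2 deps=(0,None) exec_start@2 write@5
I2 add r2: issue@3 deps=(1,None) exec_start@5 write@7
I3 mul r2: issue@4 deps=(2,None) exec_start@7 write@10
I4 add r4: issue@5 deps=(3,None) exec_start@10 write@11
I5 add r1: issue@6 deps=(None,None) exec_start@6 write@8
I6 mul r1: issue@7 deps=(None,None) exec_start@7 write@9

Answer: 2 5 7 10 11 8 9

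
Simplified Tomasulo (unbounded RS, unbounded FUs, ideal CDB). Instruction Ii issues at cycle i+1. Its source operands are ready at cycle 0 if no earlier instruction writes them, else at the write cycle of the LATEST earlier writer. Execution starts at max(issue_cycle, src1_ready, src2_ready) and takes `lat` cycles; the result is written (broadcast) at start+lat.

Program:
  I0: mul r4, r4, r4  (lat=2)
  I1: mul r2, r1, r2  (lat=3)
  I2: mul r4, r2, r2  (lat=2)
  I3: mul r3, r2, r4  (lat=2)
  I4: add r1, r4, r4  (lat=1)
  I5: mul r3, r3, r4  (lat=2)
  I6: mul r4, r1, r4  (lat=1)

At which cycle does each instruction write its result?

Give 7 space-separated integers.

I0 mul r4: issue@1 deps=(None,None) exec_start@1 write@3
I1 mul r2: issue@2 deps=(None,None) exec_start@2 write@5
I2 mul r4: issue@3 deps=(1,1) exec_start@5 write@7
I3 mul r3: issue@4 deps=(1,2) exec_start@7 write@9
I4 add r1: issue@5 deps=(2,2) exec_start@7 write@8
I5 mul r3: issue@6 deps=(3,2) exec_start@9 write@11
I6 mul r4: issue@7 deps=(4,2) exec_start@8 write@9

Answer: 3 5 7 9 8 11 9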